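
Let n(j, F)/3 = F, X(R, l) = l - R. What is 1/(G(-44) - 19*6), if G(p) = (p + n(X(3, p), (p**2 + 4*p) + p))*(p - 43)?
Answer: -1/444162 ≈ -2.2514e-6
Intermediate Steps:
n(j, F) = 3*F
G(p) = (-43 + p)*(3*p**2 + 16*p) (G(p) = (p + 3*((p**2 + 4*p) + p))*(p - 43) = (p + 3*(p**2 + 5*p))*(-43 + p) = (p + (3*p**2 + 15*p))*(-43 + p) = (3*p**2 + 16*p)*(-43 + p) = (-43 + p)*(3*p**2 + 16*p))
1/(G(-44) - 19*6) = 1/(-44*(-688 - 113*(-44) + 3*(-44)**2) - 19*6) = 1/(-44*(-688 + 4972 + 3*1936) - 114) = 1/(-44*(-688 + 4972 + 5808) - 114) = 1/(-44*10092 - 114) = 1/(-444048 - 114) = 1/(-444162) = -1/444162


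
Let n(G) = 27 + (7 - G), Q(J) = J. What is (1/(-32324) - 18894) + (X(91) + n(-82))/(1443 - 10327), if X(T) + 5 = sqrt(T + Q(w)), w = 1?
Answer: -339107866297/17947901 - sqrt(23)/4442 ≈ -18894.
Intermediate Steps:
X(T) = -5 + sqrt(1 + T) (X(T) = -5 + sqrt(T + 1) = -5 + sqrt(1 + T))
n(G) = 34 - G
(1/(-32324) - 18894) + (X(91) + n(-82))/(1443 - 10327) = (1/(-32324) - 18894) + ((-5 + sqrt(1 + 91)) + (34 - 1*(-82)))/(1443 - 10327) = (-1/32324 - 18894) + ((-5 + sqrt(92)) + (34 + 82))/(-8884) = -610729657/32324 + ((-5 + 2*sqrt(23)) + 116)*(-1/8884) = -610729657/32324 + (111 + 2*sqrt(23))*(-1/8884) = -610729657/32324 + (-111/8884 - sqrt(23)/4442) = -339107866297/17947901 - sqrt(23)/4442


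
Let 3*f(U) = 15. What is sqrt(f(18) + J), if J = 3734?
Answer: sqrt(3739) ≈ 61.147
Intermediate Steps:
f(U) = 5 (f(U) = (1/3)*15 = 5)
sqrt(f(18) + J) = sqrt(5 + 3734) = sqrt(3739)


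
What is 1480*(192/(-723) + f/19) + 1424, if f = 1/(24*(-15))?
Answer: 42478427/41211 ≈ 1030.8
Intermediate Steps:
f = -1/360 (f = 1/(-360) = -1/360 ≈ -0.0027778)
1480*(192/(-723) + f/19) + 1424 = 1480*(192/(-723) - 1/360/19) + 1424 = 1480*(192*(-1/723) - 1/360*1/19) + 1424 = 1480*(-64/241 - 1/6840) + 1424 = 1480*(-438001/1648440) + 1424 = -16206037/41211 + 1424 = 42478427/41211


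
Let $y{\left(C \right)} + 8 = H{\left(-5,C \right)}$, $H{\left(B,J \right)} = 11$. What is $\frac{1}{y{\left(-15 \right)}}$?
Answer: $\frac{1}{3} \approx 0.33333$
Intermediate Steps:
$y{\left(C \right)} = 3$ ($y{\left(C \right)} = -8 + 11 = 3$)
$\frac{1}{y{\left(-15 \right)}} = \frac{1}{3}$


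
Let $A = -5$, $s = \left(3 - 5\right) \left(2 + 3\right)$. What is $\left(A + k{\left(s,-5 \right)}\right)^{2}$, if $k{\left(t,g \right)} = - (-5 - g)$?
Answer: $25$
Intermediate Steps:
$s = -10$ ($s = \left(-2\right) 5 = -10$)
$k{\left(t,g \right)} = 5 + g$
$\left(A + k{\left(s,-5 \right)}\right)^{2} = \left(-5 + \left(5 - 5\right)\right)^{2} = \left(-5 + 0\right)^{2} = \left(-5\right)^{2} = 25$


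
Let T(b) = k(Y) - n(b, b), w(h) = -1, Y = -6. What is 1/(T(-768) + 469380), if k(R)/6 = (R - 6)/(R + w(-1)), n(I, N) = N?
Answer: 7/3291108 ≈ 2.1269e-6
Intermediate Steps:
k(R) = 6*(-6 + R)/(-1 + R) (k(R) = 6*((R - 6)/(R - 1)) = 6*((-6 + R)/(-1 + R)) = 6*(-6 + R)/(-1 + R))
T(b) = 72/7 - b (T(b) = 6*(-6 - 6)/(-1 - 6) - b = 6*(-12)/(-7) - b = 6*(-⅐)*(-12) - b = 72/7 - b)
1/(T(-768) + 469380) = 1/((72/7 - 1*(-768)) + 469380) = 1/((72/7 + 768) + 469380) = 1/(5448/7 + 469380) = 1/(3291108/7) = 7/3291108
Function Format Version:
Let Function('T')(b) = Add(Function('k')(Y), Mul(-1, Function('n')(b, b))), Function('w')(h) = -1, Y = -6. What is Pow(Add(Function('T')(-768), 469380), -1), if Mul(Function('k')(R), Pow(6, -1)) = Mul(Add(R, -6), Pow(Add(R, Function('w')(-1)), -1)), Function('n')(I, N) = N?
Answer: Rational(7, 3291108) ≈ 2.1269e-6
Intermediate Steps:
Function('k')(R) = Mul(6, Pow(Add(-1, R), -1), Add(-6, R)) (Function('k')(R) = Mul(6, Mul(Add(R, -6), Pow(Add(R, -1), -1))) = Mul(6, Mul(Add(-6, R), Pow(Add(-1, R), -1))) = Mul(6, Mul(Pow(Add(-1, R), -1), Add(-6, R))) = Mul(6, Pow(Add(-1, R), -1), Add(-6, R)))
Function('T')(b) = Add(Rational(72, 7), Mul(-1, b)) (Function('T')(b) = Add(Mul(6, Pow(Add(-1, -6), -1), Add(-6, -6)), Mul(-1, b)) = Add(Mul(6, Pow(-7, -1), -12), Mul(-1, b)) = Add(Mul(6, Rational(-1, 7), -12), Mul(-1, b)) = Add(Rational(72, 7), Mul(-1, b)))
Pow(Add(Function('T')(-768), 469380), -1) = Pow(Add(Add(Rational(72, 7), Mul(-1, -768)), 469380), -1) = Pow(Add(Add(Rational(72, 7), 768), 469380), -1) = Pow(Add(Rational(5448, 7), 469380), -1) = Pow(Rational(3291108, 7), -1) = Rational(7, 3291108)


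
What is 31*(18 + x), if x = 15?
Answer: 1023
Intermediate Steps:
31*(18 + x) = 31*(18 + 15) = 31*33 = 1023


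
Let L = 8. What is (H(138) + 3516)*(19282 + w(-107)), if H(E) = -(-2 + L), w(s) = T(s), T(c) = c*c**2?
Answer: -4232221110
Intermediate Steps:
T(c) = c**3
w(s) = s**3
H(E) = -6 (H(E) = -(-2 + 8) = -1*6 = -6)
(H(138) + 3516)*(19282 + w(-107)) = (-6 + 3516)*(19282 + (-107)**3) = 3510*(19282 - 1225043) = 3510*(-1205761) = -4232221110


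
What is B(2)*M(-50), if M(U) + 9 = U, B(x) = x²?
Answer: -236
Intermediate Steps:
M(U) = -9 + U
B(2)*M(-50) = 2²*(-9 - 50) = 4*(-59) = -236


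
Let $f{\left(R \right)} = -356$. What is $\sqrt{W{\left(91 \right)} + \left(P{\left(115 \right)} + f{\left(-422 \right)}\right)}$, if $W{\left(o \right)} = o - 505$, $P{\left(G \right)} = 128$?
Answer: $i \sqrt{642} \approx 25.338 i$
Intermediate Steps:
$W{\left(o \right)} = -505 + o$
$\sqrt{W{\left(91 \right)} + \left(P{\left(115 \right)} + f{\left(-422 \right)}\right)} = \sqrt{\left(-505 + 91\right) + \left(128 - 356\right)} = \sqrt{-414 - 228} = \sqrt{-642} = i \sqrt{642}$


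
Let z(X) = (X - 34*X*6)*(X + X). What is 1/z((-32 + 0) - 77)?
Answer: -1/4823686 ≈ -2.0731e-7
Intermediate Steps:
z(X) = -406*X² (z(X) = (X - 204*X)*(2*X) = (-203*X)*(2*X) = -406*X²)
1/z((-32 + 0) - 77) = 1/(-406*((-32 + 0) - 77)²) = 1/(-406*(-32 - 77)²) = 1/(-406*(-109)²) = 1/(-406*11881) = 1/(-4823686) = -1/4823686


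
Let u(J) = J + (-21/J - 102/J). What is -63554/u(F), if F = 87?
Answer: -921533/1241 ≈ -742.57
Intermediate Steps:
u(J) = J - 123/J
-63554/u(F) = -63554/(87 - 123/87) = -63554/(87 - 123*1/87) = -63554/(87 - 41/29) = -63554/2482/29 = -63554*29/2482 = -921533/1241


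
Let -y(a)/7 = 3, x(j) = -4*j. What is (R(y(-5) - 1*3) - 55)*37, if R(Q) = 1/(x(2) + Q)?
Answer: -65157/32 ≈ -2036.2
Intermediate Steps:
y(a) = -21 (y(a) = -7*3 = -21)
R(Q) = 1/(-8 + Q) (R(Q) = 1/(-4*2 + Q) = 1/(-8 + Q))
(R(y(-5) - 1*3) - 55)*37 = (1/(-8 + (-21 - 1*3)) - 55)*37 = (1/(-8 + (-21 - 3)) - 55)*37 = (1/(-8 - 24) - 55)*37 = (1/(-32) - 55)*37 = (-1/32 - 55)*37 = -1761/32*37 = -65157/32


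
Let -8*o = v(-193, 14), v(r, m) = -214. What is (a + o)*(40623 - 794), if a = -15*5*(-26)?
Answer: 314927903/4 ≈ 7.8732e+7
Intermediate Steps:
o = 107/4 (o = -⅛*(-214) = 107/4 ≈ 26.750)
a = 1950 (a = -75*(-26) = 1950)
(a + o)*(40623 - 794) = (1950 + 107/4)*(40623 - 794) = (7907/4)*39829 = 314927903/4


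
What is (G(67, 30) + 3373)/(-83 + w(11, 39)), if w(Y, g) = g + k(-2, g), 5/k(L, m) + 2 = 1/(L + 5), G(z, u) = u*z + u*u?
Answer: -6283/47 ≈ -133.68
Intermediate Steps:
G(z, u) = u**2 + u*z (G(z, u) = u*z + u**2 = u**2 + u*z)
k(L, m) = 5/(-2 + 1/(5 + L)) (k(L, m) = 5/(-2 + 1/(L + 5)) = 5/(-2 + 1/(5 + L)))
w(Y, g) = -3 + g (w(Y, g) = g + 5*(-5 - 1*(-2))/(9 + 2*(-2)) = g + 5*(-5 + 2)/(9 - 4) = g + 5*(-3)/5 = g + 5*(1/5)*(-3) = g - 3 = -3 + g)
(G(67, 30) + 3373)/(-83 + w(11, 39)) = (30*(30 + 67) + 3373)/(-83 + (-3 + 39)) = (30*97 + 3373)/(-83 + 36) = (2910 + 3373)/(-47) = 6283*(-1/47) = -6283/47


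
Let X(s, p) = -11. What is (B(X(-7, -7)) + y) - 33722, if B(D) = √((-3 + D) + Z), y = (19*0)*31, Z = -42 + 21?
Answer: -33722 + I*√35 ≈ -33722.0 + 5.9161*I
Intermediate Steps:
Z = -21
y = 0 (y = 0*31 = 0)
B(D) = √(-24 + D) (B(D) = √((-3 + D) - 21) = √(-24 + D))
(B(X(-7, -7)) + y) - 33722 = (√(-24 - 11) + 0) - 33722 = (√(-35) + 0) - 33722 = (I*√35 + 0) - 33722 = I*√35 - 33722 = -33722 + I*√35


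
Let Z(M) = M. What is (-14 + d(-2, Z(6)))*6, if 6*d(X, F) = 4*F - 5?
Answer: -65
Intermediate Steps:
d(X, F) = -5/6 + 2*F/3 (d(X, F) = (4*F - 5)/6 = (-5 + 4*F)/6 = -5/6 + 2*F/3)
(-14 + d(-2, Z(6)))*6 = (-14 + (-5/6 + (2/3)*6))*6 = (-14 + (-5/6 + 4))*6 = (-14 + 19/6)*6 = -65/6*6 = -65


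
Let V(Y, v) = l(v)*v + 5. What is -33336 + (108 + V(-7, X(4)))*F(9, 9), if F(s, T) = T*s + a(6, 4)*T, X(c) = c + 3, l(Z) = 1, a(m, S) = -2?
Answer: -25776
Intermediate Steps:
X(c) = 3 + c
V(Y, v) = 5 + v (V(Y, v) = 1*v + 5 = v + 5 = 5 + v)
F(s, T) = -2*T + T*s (F(s, T) = T*s - 2*T = -2*T + T*s)
-33336 + (108 + V(-7, X(4)))*F(9, 9) = -33336 + (108 + (5 + (3 + 4)))*(9*(-2 + 9)) = -33336 + (108 + (5 + 7))*(9*7) = -33336 + (108 + 12)*63 = -33336 + 120*63 = -33336 + 7560 = -25776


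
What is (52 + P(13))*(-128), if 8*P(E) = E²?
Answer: -9360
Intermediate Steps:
P(E) = E²/8
(52 + P(13))*(-128) = (52 + (⅛)*13²)*(-128) = (52 + (⅛)*169)*(-128) = (52 + 169/8)*(-128) = (585/8)*(-128) = -9360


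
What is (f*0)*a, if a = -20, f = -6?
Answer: 0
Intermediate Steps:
(f*0)*a = -6*0*(-20) = 0*(-20) = 0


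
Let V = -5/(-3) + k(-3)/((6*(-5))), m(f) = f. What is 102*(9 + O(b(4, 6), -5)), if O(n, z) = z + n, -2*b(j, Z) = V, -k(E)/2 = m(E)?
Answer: 1666/5 ≈ 333.20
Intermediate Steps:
k(E) = -2*E
V = 22/15 (V = -5/(-3) + (-2*(-3))/((6*(-5))) = -5*(-⅓) + 6/(-30) = 5/3 + 6*(-1/30) = 5/3 - ⅕ = 22/15 ≈ 1.4667)
b(j, Z) = -11/15 (b(j, Z) = -½*22/15 = -11/15)
O(n, z) = n + z
102*(9 + O(b(4, 6), -5)) = 102*(9 + (-11/15 - 5)) = 102*(9 - 86/15) = 102*(49/15) = 1666/5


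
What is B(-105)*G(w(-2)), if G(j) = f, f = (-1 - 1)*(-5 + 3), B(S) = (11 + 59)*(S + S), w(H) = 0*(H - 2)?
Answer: -58800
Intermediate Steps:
w(H) = 0 (w(H) = 0*(-2 + H) = 0)
B(S) = 140*S (B(S) = 70*(2*S) = 140*S)
f = 4 (f = -2*(-2) = 4)
G(j) = 4
B(-105)*G(w(-2)) = (140*(-105))*4 = -14700*4 = -58800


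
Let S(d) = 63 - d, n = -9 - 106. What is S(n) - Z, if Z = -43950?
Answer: 44128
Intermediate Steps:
n = -115
S(n) - Z = (63 - 1*(-115)) - 1*(-43950) = (63 + 115) + 43950 = 178 + 43950 = 44128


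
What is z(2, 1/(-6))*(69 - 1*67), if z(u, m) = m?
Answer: -⅓ ≈ -0.33333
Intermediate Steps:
z(2, 1/(-6))*(69 - 1*67) = (69 - 1*67)/(-6) = -(69 - 67)/6 = -⅙*2 = -⅓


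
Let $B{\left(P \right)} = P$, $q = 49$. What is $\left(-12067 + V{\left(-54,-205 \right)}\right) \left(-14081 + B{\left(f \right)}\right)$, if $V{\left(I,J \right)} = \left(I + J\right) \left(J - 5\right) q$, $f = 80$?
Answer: $-37145255043$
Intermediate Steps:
$V{\left(I,J \right)} = 49 \left(-5 + J\right) \left(I + J\right)$ ($V{\left(I,J \right)} = \left(I + J\right) \left(J - 5\right) 49 = \left(I + J\right) \left(-5 + J\right) 49 = \left(-5 + J\right) \left(I + J\right) 49 = 49 \left(-5 + J\right) \left(I + J\right)$)
$\left(-12067 + V{\left(-54,-205 \right)}\right) \left(-14081 + B{\left(f \right)}\right) = \left(-12067 + \left(\left(-245\right) \left(-54\right) - -50225 + 49 \left(-205\right)^{2} + 49 \left(-54\right) \left(-205\right)\right)\right) \left(-14081 + 80\right) = \left(-12067 + \left(13230 + 50225 + 49 \cdot 42025 + 542430\right)\right) \left(-14001\right) = \left(-12067 + \left(13230 + 50225 + 2059225 + 542430\right)\right) \left(-14001\right) = \left(-12067 + 2665110\right) \left(-14001\right) = 2653043 \left(-14001\right) = -37145255043$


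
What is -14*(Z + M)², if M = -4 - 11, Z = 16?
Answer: -14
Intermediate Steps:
M = -15
-14*(Z + M)² = -14*(16 - 15)² = -14*1² = -14*1 = -14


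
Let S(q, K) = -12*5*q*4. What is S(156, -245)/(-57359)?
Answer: 37440/57359 ≈ 0.65273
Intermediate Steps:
S(q, K) = -240*q
S(156, -245)/(-57359) = -240*156/(-57359) = -37440*(-1/57359) = 37440/57359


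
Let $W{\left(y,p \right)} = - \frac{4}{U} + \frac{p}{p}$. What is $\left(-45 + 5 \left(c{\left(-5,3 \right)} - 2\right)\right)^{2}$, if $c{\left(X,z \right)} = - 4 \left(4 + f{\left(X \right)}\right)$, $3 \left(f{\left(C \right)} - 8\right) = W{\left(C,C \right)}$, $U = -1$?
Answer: $\frac{970225}{9} \approx 1.078 \cdot 10^{5}$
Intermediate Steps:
$W{\left(y,p \right)} = 5$ ($W{\left(y,p \right)} = - \frac{4}{-1} + \frac{p}{p} = \left(-4\right) \left(-1\right) + 1 = 4 + 1 = 5$)
$f{\left(C \right)} = \frac{29}{3}$ ($f{\left(C \right)} = 8 + \frac{1}{3} \cdot 5 = 8 + \frac{5}{3} = \frac{29}{3}$)
$c{\left(X,z \right)} = - \frac{164}{3}$ ($c{\left(X,z \right)} = - 4 \left(4 + \frac{29}{3}\right) = \left(-4\right) \frac{41}{3} = - \frac{164}{3}$)
$\left(-45 + 5 \left(c{\left(-5,3 \right)} - 2\right)\right)^{2} = \left(-45 + 5 \left(- \frac{164}{3} - 2\right)\right)^{2} = \left(-45 + 5 \left(- \frac{170}{3}\right)\right)^{2} = \left(-45 - \frac{850}{3}\right)^{2} = \left(- \frac{985}{3}\right)^{2} = \frac{970225}{9}$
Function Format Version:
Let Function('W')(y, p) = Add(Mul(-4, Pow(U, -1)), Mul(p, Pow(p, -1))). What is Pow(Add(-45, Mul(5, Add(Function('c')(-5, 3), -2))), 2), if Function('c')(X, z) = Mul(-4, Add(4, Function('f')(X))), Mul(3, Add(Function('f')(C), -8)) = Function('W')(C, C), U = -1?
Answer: Rational(970225, 9) ≈ 1.0780e+5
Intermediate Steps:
Function('W')(y, p) = 5 (Function('W')(y, p) = Add(Mul(-4, Pow(-1, -1)), Mul(p, Pow(p, -1))) = Add(Mul(-4, -1), 1) = Add(4, 1) = 5)
Function('f')(C) = Rational(29, 3) (Function('f')(C) = Add(8, Mul(Rational(1, 3), 5)) = Add(8, Rational(5, 3)) = Rational(29, 3))
Function('c')(X, z) = Rational(-164, 3) (Function('c')(X, z) = Mul(-4, Add(4, Rational(29, 3))) = Mul(-4, Rational(41, 3)) = Rational(-164, 3))
Pow(Add(-45, Mul(5, Add(Function('c')(-5, 3), -2))), 2) = Pow(Add(-45, Mul(5, Add(Rational(-164, 3), -2))), 2) = Pow(Add(-45, Mul(5, Rational(-170, 3))), 2) = Pow(Add(-45, Rational(-850, 3)), 2) = Pow(Rational(-985, 3), 2) = Rational(970225, 9)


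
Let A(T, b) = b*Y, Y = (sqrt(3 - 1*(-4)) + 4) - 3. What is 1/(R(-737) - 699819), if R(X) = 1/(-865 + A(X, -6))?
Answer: -265367516231/185709230146033364 - 3*sqrt(7)/185709230146033364 ≈ -1.4289e-6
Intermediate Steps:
Y = 1 + sqrt(7) (Y = (sqrt(3 + 4) + 4) - 3 = (sqrt(7) + 4) - 3 = (4 + sqrt(7)) - 3 = 1 + sqrt(7) ≈ 3.6458)
A(T, b) = b*(1 + sqrt(7))
R(X) = 1/(-871 - 6*sqrt(7)) (R(X) = 1/(-865 - 6*(1 + sqrt(7))) = 1/(-865 + (-6 - 6*sqrt(7))) = 1/(-871 - 6*sqrt(7)))
1/(R(-737) - 699819) = 1/((-871/758389 + 6*sqrt(7)/758389) - 699819) = 1/(-530735032462/758389 + 6*sqrt(7)/758389)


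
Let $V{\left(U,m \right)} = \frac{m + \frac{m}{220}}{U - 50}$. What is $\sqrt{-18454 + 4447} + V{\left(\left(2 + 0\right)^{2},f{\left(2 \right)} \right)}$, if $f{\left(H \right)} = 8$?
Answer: $- \frac{221}{1265} + i \sqrt{14007} \approx -0.1747 + 118.35 i$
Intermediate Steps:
$V{\left(U,m \right)} = \frac{221 m}{220 \left(-50 + U\right)}$ ($V{\left(U,m \right)} = \frac{m + m \frac{1}{220}}{-50 + U} = \frac{m + \frac{m}{220}}{-50 + U} = \frac{\frac{221}{220} m}{-50 + U} = \frac{221 m}{220 \left(-50 + U\right)}$)
$\sqrt{-18454 + 4447} + V{\left(\left(2 + 0\right)^{2},f{\left(2 \right)} \right)} = \sqrt{-18454 + 4447} + \frac{221}{220} \cdot 8 \frac{1}{-50 + \left(2 + 0\right)^{2}} = \sqrt{-14007} + \frac{221}{220} \cdot 8 \frac{1}{-50 + 2^{2}} = i \sqrt{14007} + \frac{221}{220} \cdot 8 \frac{1}{-50 + 4} = i \sqrt{14007} + \frac{221}{220} \cdot 8 \frac{1}{-46} = i \sqrt{14007} + \frac{221}{220} \cdot 8 \left(- \frac{1}{46}\right) = i \sqrt{14007} - \frac{221}{1265} = - \frac{221}{1265} + i \sqrt{14007}$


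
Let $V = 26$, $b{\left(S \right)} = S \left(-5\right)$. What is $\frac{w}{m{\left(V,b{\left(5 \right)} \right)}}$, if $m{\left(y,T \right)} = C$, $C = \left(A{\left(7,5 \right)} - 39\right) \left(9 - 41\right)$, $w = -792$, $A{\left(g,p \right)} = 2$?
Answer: $- \frac{99}{148} \approx -0.66892$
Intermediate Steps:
$b{\left(S \right)} = - 5 S$
$C = 1184$ ($C = \left(2 - 39\right) \left(9 - 41\right) = \left(-37\right) \left(-32\right) = 1184$)
$m{\left(y,T \right)} = 1184$
$\frac{w}{m{\left(V,b{\left(5 \right)} \right)}} = - \frac{792}{1184} = \left(-792\right) \frac{1}{1184} = - \frac{99}{148}$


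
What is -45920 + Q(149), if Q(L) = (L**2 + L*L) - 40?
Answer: -1558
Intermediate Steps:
Q(L) = -40 + 2*L**2 (Q(L) = (L**2 + L**2) - 40 = 2*L**2 - 40 = -40 + 2*L**2)
-45920 + Q(149) = -45920 + (-40 + 2*149**2) = -45920 + (-40 + 2*22201) = -45920 + (-40 + 44402) = -45920 + 44362 = -1558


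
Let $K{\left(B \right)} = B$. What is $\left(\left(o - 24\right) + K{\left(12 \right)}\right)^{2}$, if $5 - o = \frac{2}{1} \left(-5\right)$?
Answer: $9$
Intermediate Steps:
$o = 15$ ($o = 5 - \frac{2}{1} \left(-5\right) = 5 - 2 \cdot 1 \left(-5\right) = 5 - 2 \left(-5\right) = 5 - -10 = 5 + 10 = 15$)
$\left(\left(o - 24\right) + K{\left(12 \right)}\right)^{2} = \left(\left(15 - 24\right) + 12\right)^{2} = \left(-9 + 12\right)^{2} = 3^{2} = 9$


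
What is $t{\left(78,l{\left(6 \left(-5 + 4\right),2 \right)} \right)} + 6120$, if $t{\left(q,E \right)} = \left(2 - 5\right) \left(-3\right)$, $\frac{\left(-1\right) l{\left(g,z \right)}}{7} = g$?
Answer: $6129$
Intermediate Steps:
$l{\left(g,z \right)} = - 7 g$
$t{\left(q,E \right)} = 9$ ($t{\left(q,E \right)} = \left(-3\right) \left(-3\right) = 9$)
$t{\left(78,l{\left(6 \left(-5 + 4\right),2 \right)} \right)} + 6120 = 9 + 6120 = 6129$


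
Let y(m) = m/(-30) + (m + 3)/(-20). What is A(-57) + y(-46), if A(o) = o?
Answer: -3199/60 ≈ -53.317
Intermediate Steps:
y(m) = -3/20 - m/12 (y(m) = m*(-1/30) + (3 + m)*(-1/20) = -m/30 + (-3/20 - m/20) = -3/20 - m/12)
A(-57) + y(-46) = -57 + (-3/20 - 1/12*(-46)) = -57 + (-3/20 + 23/6) = -57 + 221/60 = -3199/60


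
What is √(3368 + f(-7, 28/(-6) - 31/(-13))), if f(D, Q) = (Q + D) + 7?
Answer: √5119257/39 ≈ 58.015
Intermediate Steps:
f(D, Q) = 7 + D + Q (f(D, Q) = (D + Q) + 7 = 7 + D + Q)
√(3368 + f(-7, 28/(-6) - 31/(-13))) = √(3368 + (7 - 7 + (28/(-6) - 31/(-13)))) = √(3368 + (7 - 7 + (28*(-⅙) - 31*(-1/13)))) = √(3368 + (7 - 7 + (-14/3 + 31/13))) = √(3368 + (7 - 7 - 89/39)) = √(3368 - 89/39) = √(131263/39) = √5119257/39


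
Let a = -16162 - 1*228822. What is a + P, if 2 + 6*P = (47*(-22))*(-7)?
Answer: -243778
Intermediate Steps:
a = -244984 (a = -16162 - 228822 = -244984)
P = 1206 (P = -1/3 + ((47*(-22))*(-7))/6 = -1/3 + (-1034*(-7))/6 = -1/3 + (1/6)*7238 = -1/3 + 3619/3 = 1206)
a + P = -244984 + 1206 = -243778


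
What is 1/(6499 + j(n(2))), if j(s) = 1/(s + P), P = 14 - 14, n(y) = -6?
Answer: 6/38993 ≈ 0.00015387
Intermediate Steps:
P = 0
j(s) = 1/s (j(s) = 1/(s + 0) = 1/s)
1/(6499 + j(n(2))) = 1/(6499 + 1/(-6)) = 1/(6499 - ⅙) = 1/(38993/6) = 6/38993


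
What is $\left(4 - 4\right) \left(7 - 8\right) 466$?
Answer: $0$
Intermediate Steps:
$\left(4 - 4\right) \left(7 - 8\right) 466 = 0 \left(-1\right) 466 = 0 \cdot 466 = 0$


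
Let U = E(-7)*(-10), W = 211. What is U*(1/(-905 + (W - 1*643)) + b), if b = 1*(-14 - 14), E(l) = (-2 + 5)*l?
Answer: -1123110/191 ≈ -5880.2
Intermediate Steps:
E(l) = 3*l
b = -28 (b = 1*(-28) = -28)
U = 210 (U = (3*(-7))*(-10) = -21*(-10) = 210)
U*(1/(-905 + (W - 1*643)) + b) = 210*(1/(-905 + (211 - 1*643)) - 28) = 210*(1/(-905 + (211 - 643)) - 28) = 210*(1/(-905 - 432) - 28) = 210*(1/(-1337) - 28) = 210*(-1/1337 - 28) = 210*(-37437/1337) = -1123110/191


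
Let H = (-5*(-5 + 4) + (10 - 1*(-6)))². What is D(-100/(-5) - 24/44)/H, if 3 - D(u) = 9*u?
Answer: -631/1617 ≈ -0.39023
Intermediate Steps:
D(u) = 3 - 9*u
H = 441 (H = (-5*(-1) + (10 + 6))² = (5 + 16)² = 21² = 441)
D(-100/(-5) - 24/44)/H = (3 - 9*(-100/(-5) - 24/44))/441 = (3 - 9*(-100*(-⅕) - 24*1/44))*(1/441) = (3 - 9*(20 - 6/11))*(1/441) = (3 - 9*214/11)*(1/441) = (3 - 1926/11)*(1/441) = -1893/11*1/441 = -631/1617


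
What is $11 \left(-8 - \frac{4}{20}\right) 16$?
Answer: $- \frac{7216}{5} \approx -1443.2$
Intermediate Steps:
$11 \left(-8 - \frac{4}{20}\right) 16 = 11 \left(-8 - \frac{1}{5}\right) 16 = 11 \left(- \frac{41}{5}\right) 16 = \left(- \frac{451}{5}\right) 16 = - \frac{7216}{5}$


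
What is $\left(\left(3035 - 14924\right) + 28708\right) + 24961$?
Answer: $41780$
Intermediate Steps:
$\left(\left(3035 - 14924\right) + 28708\right) + 24961 = \left(-11889 + 28708\right) + 24961 = 16819 + 24961 = 41780$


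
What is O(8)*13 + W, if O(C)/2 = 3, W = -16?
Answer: 62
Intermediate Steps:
O(C) = 6 (O(C) = 2*3 = 6)
O(8)*13 + W = 6*13 - 16 = 78 - 16 = 62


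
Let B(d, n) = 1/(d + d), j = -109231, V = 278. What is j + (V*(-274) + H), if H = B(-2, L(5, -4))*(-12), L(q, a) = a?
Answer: -185400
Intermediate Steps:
B(d, n) = 1/(2*d)
H = 3 (H = ((½)/(-2))*(-12) = ((½)*(-½))*(-12) = -¼*(-12) = 3)
j + (V*(-274) + H) = -109231 + (278*(-274) + 3) = -109231 + (-76172 + 3) = -109231 - 76169 = -185400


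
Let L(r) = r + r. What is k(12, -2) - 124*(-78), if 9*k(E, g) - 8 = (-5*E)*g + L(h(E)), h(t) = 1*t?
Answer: 87200/9 ≈ 9688.9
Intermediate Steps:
h(t) = t
L(r) = 2*r
k(E, g) = 8/9 + 2*E/9 - 5*E*g/9 (k(E, g) = 8/9 + ((-5*E)*g + 2*E)/9 = 8/9 + (-5*E*g + 2*E)/9 = 8/9 + (2*E - 5*E*g)/9 = 8/9 + (2*E/9 - 5*E*g/9) = 8/9 + 2*E/9 - 5*E*g/9)
k(12, -2) - 124*(-78) = (8/9 + (2/9)*12 - 5/9*12*(-2)) - 124*(-78) = (8/9 + 8/3 + 40/3) + 9672 = 152/9 + 9672 = 87200/9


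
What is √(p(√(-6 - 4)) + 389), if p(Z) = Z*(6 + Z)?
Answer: √(379 + 6*I*√10) ≈ 19.474 + 0.4872*I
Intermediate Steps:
√(p(√(-6 - 4)) + 389) = √(√(-6 - 4)*(6 + √(-6 - 4)) + 389) = √(√(-10)*(6 + √(-10)) + 389) = √((I*√10)*(6 + I*√10) + 389) = √(I*√10*(6 + I*√10) + 389) = √(389 + I*√10*(6 + I*√10))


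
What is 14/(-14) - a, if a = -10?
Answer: 9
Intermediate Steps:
14/(-14) - a = 14/(-14) - 1*(-10) = 14*(-1/14) + 10 = -1 + 10 = 9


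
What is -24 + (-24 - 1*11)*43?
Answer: -1529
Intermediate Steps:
-24 + (-24 - 1*11)*43 = -24 + (-24 - 11)*43 = -24 - 35*43 = -24 - 1505 = -1529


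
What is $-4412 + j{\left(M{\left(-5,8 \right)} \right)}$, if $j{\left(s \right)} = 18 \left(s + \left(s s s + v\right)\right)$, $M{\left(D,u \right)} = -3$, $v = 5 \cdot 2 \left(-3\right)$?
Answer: $-5492$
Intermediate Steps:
$v = -30$ ($v = 10 \left(-3\right) = -30$)
$j{\left(s \right)} = -540 + 18 s + 18 s^{3}$ ($j{\left(s \right)} = 18 \left(s + \left(s s s - 30\right)\right) = 18 \left(s + \left(s^{2} s - 30\right)\right) = 18 \left(s + \left(s^{3} - 30\right)\right) = 18 \left(s + \left(-30 + s^{3}\right)\right) = 18 \left(-30 + s + s^{3}\right) = -540 + 18 s + 18 s^{3}$)
$-4412 + j{\left(M{\left(-5,8 \right)} \right)} = -4412 + \left(-540 + 18 \left(-3\right) + 18 \left(-3\right)^{3}\right) = -4412 - 1080 = -5492$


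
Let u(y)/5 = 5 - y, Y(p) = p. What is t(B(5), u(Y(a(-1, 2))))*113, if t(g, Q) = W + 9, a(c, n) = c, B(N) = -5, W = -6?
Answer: 339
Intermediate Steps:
u(y) = 25 - 5*y (u(y) = 5*(5 - y) = 25 - 5*y)
t(g, Q) = 3 (t(g, Q) = -6 + 9 = 3)
t(B(5), u(Y(a(-1, 2))))*113 = 3*113 = 339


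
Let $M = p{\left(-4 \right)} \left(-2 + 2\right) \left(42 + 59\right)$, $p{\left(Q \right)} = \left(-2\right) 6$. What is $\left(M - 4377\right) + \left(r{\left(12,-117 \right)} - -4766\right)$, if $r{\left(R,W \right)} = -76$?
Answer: $313$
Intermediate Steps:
$p{\left(Q \right)} = -12$
$M = 0$ ($M = - 12 \left(-2 + 2\right) \left(42 + 59\right) = \left(-12\right) 0 \cdot 101 = 0 \cdot 101 = 0$)
$\left(M - 4377\right) + \left(r{\left(12,-117 \right)} - -4766\right) = \left(0 - 4377\right) - -4690 = -4377 + \left(-76 + 4766\right) = -4377 + 4690 = 313$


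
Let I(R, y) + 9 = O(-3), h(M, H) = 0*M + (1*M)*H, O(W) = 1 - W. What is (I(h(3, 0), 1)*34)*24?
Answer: -4080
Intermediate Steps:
h(M, H) = H*M (h(M, H) = 0 + M*H = 0 + H*M = H*M)
I(R, y) = -5 (I(R, y) = -9 + (1 - 1*(-3)) = -9 + (1 + 3) = -9 + 4 = -5)
(I(h(3, 0), 1)*34)*24 = -5*34*24 = -170*24 = -4080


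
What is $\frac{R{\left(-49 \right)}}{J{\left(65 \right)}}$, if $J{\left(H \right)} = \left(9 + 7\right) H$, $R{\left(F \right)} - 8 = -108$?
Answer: $- \frac{5}{52} \approx -0.096154$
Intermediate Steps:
$R{\left(F \right)} = -100$ ($R{\left(F \right)} = 8 - 108 = -100$)
$J{\left(H \right)} = 16 H$
$\frac{R{\left(-49 \right)}}{J{\left(65 \right)}} = - \frac{100}{16 \cdot 65} = - \frac{100}{1040} = \left(-100\right) \frac{1}{1040} = - \frac{5}{52}$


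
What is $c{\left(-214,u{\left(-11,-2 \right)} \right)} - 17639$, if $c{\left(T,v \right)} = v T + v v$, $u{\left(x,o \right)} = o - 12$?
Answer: $-14447$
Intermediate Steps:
$u{\left(x,o \right)} = -12 + o$
$c{\left(T,v \right)} = v^{2} + T v$ ($c{\left(T,v \right)} = T v + v^{2} = v^{2} + T v$)
$c{\left(-214,u{\left(-11,-2 \right)} \right)} - 17639 = \left(-12 - 2\right) \left(-214 - 14\right) - 17639 = - 14 \left(-214 - 14\right) - 17639 = \left(-14\right) \left(-228\right) - 17639 = 3192 - 17639 = -14447$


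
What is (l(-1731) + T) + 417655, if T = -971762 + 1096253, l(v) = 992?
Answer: 543138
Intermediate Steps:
T = 124491
(l(-1731) + T) + 417655 = (992 + 124491) + 417655 = 125483 + 417655 = 543138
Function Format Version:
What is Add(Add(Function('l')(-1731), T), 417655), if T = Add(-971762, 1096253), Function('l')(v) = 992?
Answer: 543138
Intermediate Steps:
T = 124491
Add(Add(Function('l')(-1731), T), 417655) = Add(Add(992, 124491), 417655) = Add(125483, 417655) = 543138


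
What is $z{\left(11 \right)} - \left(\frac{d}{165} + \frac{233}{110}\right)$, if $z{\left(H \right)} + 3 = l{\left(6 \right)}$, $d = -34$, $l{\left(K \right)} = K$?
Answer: $\frac{359}{330} \approx 1.0879$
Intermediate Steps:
$z{\left(H \right)} = 3$ ($z{\left(H \right)} = -3 + 6 = 3$)
$z{\left(11 \right)} - \left(\frac{d}{165} + \frac{233}{110}\right) = 3 - \left(- \frac{34}{165} + \frac{233}{110}\right) = 3 - \frac{631}{330} = \frac{359}{330}$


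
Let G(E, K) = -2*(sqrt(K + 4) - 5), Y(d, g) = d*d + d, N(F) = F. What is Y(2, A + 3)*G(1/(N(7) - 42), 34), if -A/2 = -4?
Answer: 60 - 12*sqrt(38) ≈ -13.973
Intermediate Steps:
A = 8 (A = -2*(-4) = 8)
Y(d, g) = d + d**2 (Y(d, g) = d**2 + d = d + d**2)
G(E, K) = 10 - 2*sqrt(4 + K) (G(E, K) = -2*(sqrt(4 + K) - 5) = -2*(-5 + sqrt(4 + K)) = 10 - 2*sqrt(4 + K))
Y(2, A + 3)*G(1/(N(7) - 42), 34) = (2*(1 + 2))*(10 - 2*sqrt(4 + 34)) = (2*3)*(10 - 2*sqrt(38)) = 6*(10 - 2*sqrt(38)) = 60 - 12*sqrt(38)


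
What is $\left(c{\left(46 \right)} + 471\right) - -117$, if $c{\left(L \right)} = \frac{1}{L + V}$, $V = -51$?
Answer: $\frac{2939}{5} \approx 587.8$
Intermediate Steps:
$c{\left(L \right)} = \frac{1}{-51 + L}$ ($c{\left(L \right)} = \frac{1}{L - 51} = \frac{1}{-51 + L}$)
$\left(c{\left(46 \right)} + 471\right) - -117 = \left(\frac{1}{-51 + 46} + 471\right) - -117 = \left(\frac{1}{-5} + 471\right) + \left(-363 + 480\right) = \left(- \frac{1}{5} + 471\right) + 117 = \frac{2354}{5} + 117 = \frac{2939}{5}$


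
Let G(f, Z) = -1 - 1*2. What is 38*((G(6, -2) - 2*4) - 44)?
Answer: -2090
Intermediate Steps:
G(f, Z) = -3 (G(f, Z) = -1 - 2 = -3)
38*((G(6, -2) - 2*4) - 44) = 38*((-3 - 2*4) - 44) = 38*((-3 - 8) - 44) = 38*(-11 - 44) = 38*(-55) = -2090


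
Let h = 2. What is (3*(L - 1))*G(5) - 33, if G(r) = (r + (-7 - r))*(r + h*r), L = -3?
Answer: 1227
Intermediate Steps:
G(r) = -21*r (G(r) = (r + (-7 - r))*(r + 2*r) = -21*r)
(3*(L - 1))*G(5) - 33 = (3*(-3 - 1))*(-21*5) - 33 = (3*(-4))*(-105) - 33 = -12*(-105) - 33 = 1260 - 33 = 1227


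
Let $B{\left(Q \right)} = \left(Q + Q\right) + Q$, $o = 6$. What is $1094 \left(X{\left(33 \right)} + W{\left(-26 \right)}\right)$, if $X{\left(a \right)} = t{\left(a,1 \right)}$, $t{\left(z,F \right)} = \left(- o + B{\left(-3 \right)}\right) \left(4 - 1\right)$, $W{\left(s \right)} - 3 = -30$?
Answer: $-78768$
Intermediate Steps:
$W{\left(s \right)} = -27$ ($W{\left(s \right)} = 3 - 30 = -27$)
$B{\left(Q \right)} = 3 Q$ ($B{\left(Q \right)} = 2 Q + Q = 3 Q$)
$t{\left(z,F \right)} = -45$ ($t{\left(z,F \right)} = \left(\left(-1\right) 6 + 3 \left(-3\right)\right) \left(4 - 1\right) = \left(-6 - 9\right) 3 = \left(-15\right) 3 = -45$)
$X{\left(a \right)} = -45$
$1094 \left(X{\left(33 \right)} + W{\left(-26 \right)}\right) = 1094 \left(-45 - 27\right) = 1094 \left(-72\right) = -78768$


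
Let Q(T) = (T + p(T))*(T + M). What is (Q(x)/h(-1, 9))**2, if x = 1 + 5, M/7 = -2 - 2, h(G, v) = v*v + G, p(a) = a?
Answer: 1089/100 ≈ 10.890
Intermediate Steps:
h(G, v) = G + v**2 (h(G, v) = v**2 + G = G + v**2)
M = -28 (M = 7*(-2 - 2) = 7*(-4) = -28)
x = 6
Q(T) = 2*T*(-28 + T) (Q(T) = (T + T)*(T - 28) = (2*T)*(-28 + T) = 2*T*(-28 + T))
(Q(x)/h(-1, 9))**2 = ((2*6*(-28 + 6))/(-1 + 9**2))**2 = ((2*6*(-22))/(-1 + 81))**2 = (-264/80)**2 = (-264*1/80)**2 = (-33/10)**2 = 1089/100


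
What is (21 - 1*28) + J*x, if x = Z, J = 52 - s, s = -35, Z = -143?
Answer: -12448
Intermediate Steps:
J = 87 (J = 52 - 1*(-35) = 52 + 35 = 87)
x = -143
(21 - 1*28) + J*x = (21 - 1*28) + 87*(-143) = (21 - 28) - 12441 = -7 - 12441 = -12448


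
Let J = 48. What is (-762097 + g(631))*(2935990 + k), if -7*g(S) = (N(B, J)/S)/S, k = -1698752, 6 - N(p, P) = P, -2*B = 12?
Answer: -375424162645066418/398161 ≈ -9.4290e+11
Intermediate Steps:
B = -6 (B = -½*12 = -6)
N(p, P) = 6 - P
g(S) = 6/S² (g(S) = -(6 - 1*48)/S/(7*S) = -(6 - 48)/S/(7*S) = -(-42/S)/(7*S) = -(-6)/S² = 6/S²)
(-762097 + g(631))*(2935990 + k) = (-762097 + 6/631²)*(2935990 - 1698752) = (-762097 + 6*(1/398161))*1237238 = (-762097 + 6/398161)*1237238 = -303437303611/398161*1237238 = -375424162645066418/398161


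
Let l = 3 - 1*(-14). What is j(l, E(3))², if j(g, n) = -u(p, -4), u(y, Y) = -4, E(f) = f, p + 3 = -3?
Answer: 16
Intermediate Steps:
p = -6 (p = -3 - 3 = -6)
l = 17 (l = 3 + 14 = 17)
j(g, n) = 4 (j(g, n) = -1*(-4) = 4)
j(l, E(3))² = 4² = 16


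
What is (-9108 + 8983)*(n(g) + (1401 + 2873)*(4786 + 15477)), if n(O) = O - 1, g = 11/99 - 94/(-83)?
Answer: -8086654312000/747 ≈ -1.0825e+10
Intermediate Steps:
g = 929/747 (g = 11*(1/99) - 94*(-1/83) = ⅑ + 94/83 = 929/747 ≈ 1.2436)
n(O) = -1 + O
(-9108 + 8983)*(n(g) + (1401 + 2873)*(4786 + 15477)) = (-9108 + 8983)*((-1 + 929/747) + (1401 + 2873)*(4786 + 15477)) = -125*(182/747 + 4274*20263) = -125*(182/747 + 86604062) = -125*64693234496/747 = -8086654312000/747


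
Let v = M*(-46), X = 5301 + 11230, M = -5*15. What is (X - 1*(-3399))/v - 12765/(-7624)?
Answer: 19598557/2630280 ≈ 7.4511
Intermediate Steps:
M = -75
X = 16531
v = 3450 (v = -75*(-46) = 3450)
(X - 1*(-3399))/v - 12765/(-7624) = (16531 - 1*(-3399))/3450 - 12765/(-7624) = (16531 + 3399)*(1/3450) - 12765*(-1/7624) = 19930*(1/3450) + 12765/7624 = 1993/345 + 12765/7624 = 19598557/2630280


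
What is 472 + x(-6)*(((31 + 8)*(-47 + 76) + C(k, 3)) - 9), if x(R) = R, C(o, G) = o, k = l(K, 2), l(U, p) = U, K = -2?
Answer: -6248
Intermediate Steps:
k = -2
472 + x(-6)*(((31 + 8)*(-47 + 76) + C(k, 3)) - 9) = 472 - 6*(((31 + 8)*(-47 + 76) - 2) - 9) = 472 - 6*((39*29 - 2) - 9) = 472 - 6*((1131 - 2) - 9) = 472 - 6*(1129 - 9) = 472 - 6*1120 = 472 - 6720 = -6248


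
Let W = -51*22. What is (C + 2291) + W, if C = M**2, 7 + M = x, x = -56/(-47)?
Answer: 2656850/2209 ≈ 1202.7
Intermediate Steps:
x = 56/47 (x = -56*(-1/47) = 56/47 ≈ 1.1915)
M = -273/47 (M = -7 + 56/47 = -273/47 ≈ -5.8085)
C = 74529/2209 (C = (-273/47)**2 = 74529/2209 ≈ 33.739)
W = -1122
(C + 2291) + W = (74529/2209 + 2291) - 1122 = 5135348/2209 - 1122 = 2656850/2209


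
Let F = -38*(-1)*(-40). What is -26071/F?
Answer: 26071/1520 ≈ 17.152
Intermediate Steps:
F = -1520 (F = 38*(-40) = -1520)
-26071/F = -26071/(-1520) = -26071*(-1/1520) = 26071/1520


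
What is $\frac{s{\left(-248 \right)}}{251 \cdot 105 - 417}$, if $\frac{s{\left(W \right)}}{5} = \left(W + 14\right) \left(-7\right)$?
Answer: $\frac{455}{1441} \approx 0.31575$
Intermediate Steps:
$s{\left(W \right)} = -490 - 35 W$ ($s{\left(W \right)} = 5 \left(W + 14\right) \left(-7\right) = 5 \left(14 + W\right) \left(-7\right) = 5 \left(-98 - 7 W\right) = -490 - 35 W$)
$\frac{s{\left(-248 \right)}}{251 \cdot 105 - 417} = \frac{-490 - -8680}{251 \cdot 105 - 417} = \frac{-490 + 8680}{26355 - 417} = \frac{8190}{25938} = 8190 \cdot \frac{1}{25938} = \frac{455}{1441}$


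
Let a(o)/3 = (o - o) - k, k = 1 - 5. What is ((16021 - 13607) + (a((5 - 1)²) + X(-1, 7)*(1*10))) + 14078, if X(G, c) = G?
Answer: 16494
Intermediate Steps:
k = -4
a(o) = 12 (a(o) = 3*((o - o) - 1*(-4)) = 3*(0 + 4) = 3*4 = 12)
((16021 - 13607) + (a((5 - 1)²) + X(-1, 7)*(1*10))) + 14078 = ((16021 - 13607) + (12 - 10)) + 14078 = (2414 + (12 - 1*10)) + 14078 = (2414 + (12 - 10)) + 14078 = (2414 + 2) + 14078 = 2416 + 14078 = 16494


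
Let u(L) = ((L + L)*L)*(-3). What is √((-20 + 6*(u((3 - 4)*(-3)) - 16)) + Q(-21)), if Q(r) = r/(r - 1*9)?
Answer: I*√43930/10 ≈ 20.959*I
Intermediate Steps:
u(L) = -6*L² (u(L) = ((2*L)*L)*(-3) = (2*L²)*(-3) = -6*L²)
Q(r) = r/(-9 + r) (Q(r) = r/(r - 9) = r/(-9 + r))
√((-20 + 6*(u((3 - 4)*(-3)) - 16)) + Q(-21)) = √((-20 + 6*(-6*9*(3 - 4)² - 16)) - 21/(-9 - 21)) = √((-20 + 6*(-6*(-1*(-3))² - 16)) - 21/(-30)) = √((-20 + 6*(-6*3² - 16)) - 21*(-1/30)) = √((-20 + 6*(-6*9 - 16)) + 7/10) = √((-20 + 6*(-54 - 16)) + 7/10) = √((-20 + 6*(-70)) + 7/10) = √((-20 - 420) + 7/10) = √(-440 + 7/10) = √(-4393/10) = I*√43930/10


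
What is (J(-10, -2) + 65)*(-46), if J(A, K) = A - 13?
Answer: -1932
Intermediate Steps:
J(A, K) = -13 + A
(J(-10, -2) + 65)*(-46) = ((-13 - 10) + 65)*(-46) = (-23 + 65)*(-46) = 42*(-46) = -1932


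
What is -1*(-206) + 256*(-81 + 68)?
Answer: -3122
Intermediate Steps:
-1*(-206) + 256*(-81 + 68) = 206 + 256*(-13) = 206 - 3328 = -3122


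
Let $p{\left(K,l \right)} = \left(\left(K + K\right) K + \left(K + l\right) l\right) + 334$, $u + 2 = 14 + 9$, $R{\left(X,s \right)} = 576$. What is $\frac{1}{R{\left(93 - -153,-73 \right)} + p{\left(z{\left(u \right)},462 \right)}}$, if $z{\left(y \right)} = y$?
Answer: $\frac{1}{224938} \approx 4.4457 \cdot 10^{-6}$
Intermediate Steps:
$u = 21$ ($u = -2 + \left(14 + 9\right) = -2 + 23 = 21$)
$p{\left(K,l \right)} = 334 + 2 K^{2} + l \left(K + l\right)$ ($p{\left(K,l \right)} = \left(2 K K + l \left(K + l\right)\right) + 334 = \left(2 K^{2} + l \left(K + l\right)\right) + 334 = 334 + 2 K^{2} + l \left(K + l\right)$)
$\frac{1}{R{\left(93 - -153,-73 \right)} + p{\left(z{\left(u \right)},462 \right)}} = \frac{1}{576 + \left(334 + 462^{2} + 2 \cdot 21^{2} + 21 \cdot 462\right)} = \frac{1}{576 + \left(334 + 213444 + 2 \cdot 441 + 9702\right)} = \frac{1}{576 + \left(334 + 213444 + 882 + 9702\right)} = \frac{1}{576 + 224362} = \frac{1}{224938}$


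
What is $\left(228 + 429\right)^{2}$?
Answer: $431649$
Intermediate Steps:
$\left(228 + 429\right)^{2} = 657^{2} = 431649$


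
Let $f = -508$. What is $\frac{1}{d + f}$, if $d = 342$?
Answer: $- \frac{1}{166} \approx -0.0060241$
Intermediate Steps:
$\frac{1}{d + f} = \frac{1}{342 - 508} = \frac{1}{-166} = - \frac{1}{166}$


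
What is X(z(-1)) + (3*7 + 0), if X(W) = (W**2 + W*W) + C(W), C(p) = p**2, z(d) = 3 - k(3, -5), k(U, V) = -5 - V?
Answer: 48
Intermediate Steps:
z(d) = 3 (z(d) = 3 - (-5 - 1*(-5)) = 3 - (-5 + 5) = 3 - 1*0 = 3 + 0 = 3)
X(W) = 3*W**2 (X(W) = (W**2 + W*W) + W**2 = (W**2 + W**2) + W**2 = 2*W**2 + W**2 = 3*W**2)
X(z(-1)) + (3*7 + 0) = 3*3**2 + (3*7 + 0) = 3*9 + (21 + 0) = 27 + 21 = 48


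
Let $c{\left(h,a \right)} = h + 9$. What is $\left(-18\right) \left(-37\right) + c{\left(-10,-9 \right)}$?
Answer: $665$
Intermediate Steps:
$c{\left(h,a \right)} = 9 + h$
$\left(-18\right) \left(-37\right) + c{\left(-10,-9 \right)} = \left(-18\right) \left(-37\right) + \left(9 - 10\right) = 666 - 1 = 665$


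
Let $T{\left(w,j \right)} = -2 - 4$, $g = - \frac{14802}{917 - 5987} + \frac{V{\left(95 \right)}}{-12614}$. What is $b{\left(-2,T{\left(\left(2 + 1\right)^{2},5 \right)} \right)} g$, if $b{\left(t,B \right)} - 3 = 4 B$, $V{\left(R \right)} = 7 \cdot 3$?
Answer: $- \frac{93302979}{1522690} \approx -61.275$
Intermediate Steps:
$V{\left(R \right)} = 21$
$g = \frac{4442999}{1522690}$ ($g = - \frac{14802}{917 - 5987} + \frac{21}{-12614} = - \frac{14802}{917 - 5987} + 21 \left(- \frac{1}{12614}\right) = - \frac{14802}{-5070} - \frac{3}{1802} = \left(-14802\right) \left(- \frac{1}{5070}\right) - \frac{3}{1802} = \frac{2467}{845} - \frac{3}{1802} = \frac{4442999}{1522690} \approx 2.9179$)
$T{\left(w,j \right)} = -6$
$b{\left(t,B \right)} = 3 + 4 B$
$b{\left(-2,T{\left(\left(2 + 1\right)^{2},5 \right)} \right)} g = \left(3 + 4 \left(-6\right)\right) \frac{4442999}{1522690} = \left(3 - 24\right) \frac{4442999}{1522690} = \left(-21\right) \frac{4442999}{1522690} = - \frac{93302979}{1522690}$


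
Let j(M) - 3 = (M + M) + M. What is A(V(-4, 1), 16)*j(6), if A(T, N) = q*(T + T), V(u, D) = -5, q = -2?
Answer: 420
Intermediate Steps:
j(M) = 3 + 3*M (j(M) = 3 + ((M + M) + M) = 3 + (2*M + M) = 3 + 3*M)
A(T, N) = -4*T (A(T, N) = -2*(T + T) = -4*T)
A(V(-4, 1), 16)*j(6) = (-4*(-5))*(3 + 3*6) = 20*(3 + 18) = 20*21 = 420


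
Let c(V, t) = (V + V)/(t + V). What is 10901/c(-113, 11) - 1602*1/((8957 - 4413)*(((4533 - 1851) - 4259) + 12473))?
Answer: 4587654250533/932465152 ≈ 4919.9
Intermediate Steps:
c(V, t) = 2*V/(V + t) (c(V, t) = (2*V)/(V + t) = 2*V/(V + t))
10901/c(-113, 11) - 1602*1/((8957 - 4413)*(((4533 - 1851) - 4259) + 12473)) = 10901/((2*(-113)/(-113 + 11))) - 1602*1/((8957 - 4413)*(((4533 - 1851) - 4259) + 12473)) = 10901/((2*(-113)/(-102))) - 1602*1/(4544*((2682 - 4259) + 12473)) = 10901/((2*(-113)*(-1/102))) - 1602*1/(4544*(-1577 + 12473)) = 10901/(113/51) - 1602/(4544*10896) = 10901*(51/113) - 1602/49511424 = 555951/113 - 1602*1/49511424 = 555951/113 - 267/8251904 = 4587654250533/932465152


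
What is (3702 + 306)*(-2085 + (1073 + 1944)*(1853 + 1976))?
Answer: 46292432064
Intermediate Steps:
(3702 + 306)*(-2085 + (1073 + 1944)*(1853 + 1976)) = 4008*(-2085 + 3017*3829) = 4008*(-2085 + 11552093) = 4008*11550008 = 46292432064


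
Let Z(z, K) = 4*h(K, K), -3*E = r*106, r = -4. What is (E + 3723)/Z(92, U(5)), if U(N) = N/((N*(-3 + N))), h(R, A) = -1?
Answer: -11593/12 ≈ -966.08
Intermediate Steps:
E = 424/3 (E = -(-4)*106/3 = -⅓*(-424) = 424/3 ≈ 141.33)
U(N) = 1/(-3 + N) (U(N) = N*(1/(N*(-3 + N))) = 1/(-3 + N))
Z(z, K) = -4 (Z(z, K) = 4*(-1) = -4)
(E + 3723)/Z(92, U(5)) = (424/3 + 3723)/(-4) = (11593/3)*(-¼) = -11593/12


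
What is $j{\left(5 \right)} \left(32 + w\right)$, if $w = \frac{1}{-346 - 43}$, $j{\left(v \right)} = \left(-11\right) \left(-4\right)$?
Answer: $\frac{547668}{389} \approx 1407.9$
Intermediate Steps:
$j{\left(v \right)} = 44$
$w = - \frac{1}{389}$ ($w = \frac{1}{-389} = - \frac{1}{389} \approx -0.0025707$)
$j{\left(5 \right)} \left(32 + w\right) = 44 \left(32 - \frac{1}{389}\right) = 44 \cdot \frac{12447}{389} = \frac{547668}{389}$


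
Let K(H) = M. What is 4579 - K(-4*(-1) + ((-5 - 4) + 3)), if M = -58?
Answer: 4637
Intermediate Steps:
K(H) = -58
4579 - K(-4*(-1) + ((-5 - 4) + 3)) = 4579 - 1*(-58) = 4579 + 58 = 4637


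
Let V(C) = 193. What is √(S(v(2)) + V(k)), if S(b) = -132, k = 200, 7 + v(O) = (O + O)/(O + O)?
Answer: √61 ≈ 7.8102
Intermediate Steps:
v(O) = -6 (v(O) = -7 + (O + O)/(O + O) = -7 + (2*O)/((2*O)) = -7 + (2*O)*(1/(2*O)) = -7 + 1 = -6)
√(S(v(2)) + V(k)) = √(-132 + 193) = √61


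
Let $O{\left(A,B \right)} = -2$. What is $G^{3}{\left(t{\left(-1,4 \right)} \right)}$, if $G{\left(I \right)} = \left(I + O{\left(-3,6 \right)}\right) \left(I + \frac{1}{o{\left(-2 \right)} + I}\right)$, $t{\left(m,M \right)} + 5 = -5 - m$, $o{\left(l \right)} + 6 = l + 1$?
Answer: $\frac{4057719875}{4096} \approx 9.9065 \cdot 10^{5}$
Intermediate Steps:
$o{\left(l \right)} = -5 + l$ ($o{\left(l \right)} = -6 + \left(l + 1\right) = -6 + \left(1 + l\right) = -5 + l$)
$t{\left(m,M \right)} = -10 - m$ ($t{\left(m,M \right)} = -5 - \left(5 + m\right) = -10 - m$)
$G{\left(I \right)} = \left(-2 + I\right) \left(I + \frac{1}{-7 + I}\right)$ ($G{\left(I \right)} = \left(I - 2\right) \left(I + \frac{1}{\left(-5 - 2\right) + I}\right) = \left(-2 + I\right) \left(I + \frac{1}{-7 + I}\right)$)
$G^{3}{\left(t{\left(-1,4 \right)} \right)} = \left(\frac{-2 + \left(-10 - -1\right)^{3} - 9 \left(-10 - -1\right)^{2} + 15 \left(-10 - -1\right)}{-7 - 9}\right)^{3} = \left(\frac{-2 + \left(-10 + 1\right)^{3} - 9 \left(-10 + 1\right)^{2} + 15 \left(-10 + 1\right)}{-7 + \left(-10 + 1\right)}\right)^{3} = \left(\frac{-2 + \left(-9\right)^{3} - 9 \left(-9\right)^{2} + 15 \left(-9\right)}{-7 - 9}\right)^{3} = \left(\frac{-2 - 729 - 729 - 135}{-16}\right)^{3} = \left(- \frac{-2 - 729 - 729 - 135}{16}\right)^{3} = \left(\left(- \frac{1}{16}\right) \left(-1595\right)\right)^{3} = \left(\frac{1595}{16}\right)^{3} = \frac{4057719875}{4096}$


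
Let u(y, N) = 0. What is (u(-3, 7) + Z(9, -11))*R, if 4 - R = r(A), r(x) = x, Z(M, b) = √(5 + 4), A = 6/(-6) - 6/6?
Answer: 18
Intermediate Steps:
A = -2 (A = 6*(-⅙) - 6*⅙ = -1 - 1 = -2)
Z(M, b) = 3 (Z(M, b) = √9 = 3)
R = 6 (R = 4 - 1*(-2) = 4 + 2 = 6)
(u(-3, 7) + Z(9, -11))*R = (0 + 3)*6 = 3*6 = 18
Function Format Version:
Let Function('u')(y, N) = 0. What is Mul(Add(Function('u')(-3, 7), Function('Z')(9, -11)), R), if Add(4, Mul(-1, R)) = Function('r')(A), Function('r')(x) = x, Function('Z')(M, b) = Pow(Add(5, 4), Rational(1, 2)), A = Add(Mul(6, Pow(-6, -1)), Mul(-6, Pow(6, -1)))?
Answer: 18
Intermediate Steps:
A = -2 (A = Add(Mul(6, Rational(-1, 6)), Mul(-6, Rational(1, 6))) = Add(-1, -1) = -2)
Function('Z')(M, b) = 3 (Function('Z')(M, b) = Pow(9, Rational(1, 2)) = 3)
R = 6 (R = Add(4, Mul(-1, -2)) = Add(4, 2) = 6)
Mul(Add(Function('u')(-3, 7), Function('Z')(9, -11)), R) = Mul(Add(0, 3), 6) = Mul(3, 6) = 18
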